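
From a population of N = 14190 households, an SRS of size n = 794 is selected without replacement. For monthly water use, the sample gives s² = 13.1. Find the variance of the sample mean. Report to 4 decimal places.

0.0156

Under SRS without replacement, Var(ȳ) = (1 − f)·s²/n with f = n/N = 794/14190 = 0.05595490.
Var(ȳ) = (1 − 0.05595490)·13.1/794 = 0.94404510·0.016498741 = 0.015575555.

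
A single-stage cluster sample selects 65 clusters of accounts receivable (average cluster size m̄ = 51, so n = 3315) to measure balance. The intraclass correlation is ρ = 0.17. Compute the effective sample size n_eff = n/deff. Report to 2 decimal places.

348.95

deff = 1 + (51 − 1)·0.17 = 1 + 8.5 = 9.5.
n_eff = 3315 / 9.5 = 348.95.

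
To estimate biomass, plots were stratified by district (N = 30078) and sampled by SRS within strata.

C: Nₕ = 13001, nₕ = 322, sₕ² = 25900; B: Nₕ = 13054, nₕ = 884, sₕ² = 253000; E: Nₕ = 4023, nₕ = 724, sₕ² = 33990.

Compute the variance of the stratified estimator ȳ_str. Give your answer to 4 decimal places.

Var(ȳ_str) = Σₕ Wₕ²(1 − fₕ)sₕ²/nₕ with Wₕ = Nₕ/N, N = 30078.
C: Wₕ = 0.43224284; term = 0.43224284²·(1 − 0.02476733)·25900/322 = 14.65574.
B: Wₕ = 0.43400492; term = 0.43400492²·(1 − 0.06771871)·253000/884 = 50.257923.
E: Wₕ = 0.13375224; term = 0.13375224²·(1 − 0.17996520)·33990/724 = 0.68872689.
Sum = 65.60239.

65.6024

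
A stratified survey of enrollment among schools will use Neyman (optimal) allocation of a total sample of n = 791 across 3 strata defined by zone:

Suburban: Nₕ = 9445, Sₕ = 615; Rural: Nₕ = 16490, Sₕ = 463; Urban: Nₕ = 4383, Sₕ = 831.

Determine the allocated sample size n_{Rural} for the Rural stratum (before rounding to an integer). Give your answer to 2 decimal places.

353.46

Neyman allocation: nₕ = n·NₕSₕ / Σⱼ NⱼSⱼ.
Σ NⱼSⱼ = 9445·615 + 16490·463 + 4383·831 = 1.7085818 × 10^7.
n_{Rural} = 791·16490·463 / (1.7085818 × 10^7) = 353.46.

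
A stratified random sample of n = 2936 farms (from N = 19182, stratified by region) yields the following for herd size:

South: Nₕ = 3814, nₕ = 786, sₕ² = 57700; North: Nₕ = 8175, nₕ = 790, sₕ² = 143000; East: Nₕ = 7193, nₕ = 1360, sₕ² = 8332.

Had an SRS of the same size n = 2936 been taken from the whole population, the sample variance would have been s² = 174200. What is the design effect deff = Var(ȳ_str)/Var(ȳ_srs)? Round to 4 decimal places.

0.6508

Var(ȳ_str) = Σ Wₕ²(1−fₕ)sₕ²/nₕ with Wₕ = Nₕ/19182:
  South: (3814/19182)²·(1−786/3814)·57700/786 = 2.3041039
  North: (8175/19182)²·(1−790/8175)·143000/790 = 29.700204
  East: (7193/19182)²·(1−1360/7193)·8332/1360 = 0.69859362
  → Var(ȳ_str) = 32.702902.
Var(ȳ_srs) = (1 − 2936/19182)·174200/2936 = 50.250995.
deff = 32.702902 / 50.250995 = 0.6508.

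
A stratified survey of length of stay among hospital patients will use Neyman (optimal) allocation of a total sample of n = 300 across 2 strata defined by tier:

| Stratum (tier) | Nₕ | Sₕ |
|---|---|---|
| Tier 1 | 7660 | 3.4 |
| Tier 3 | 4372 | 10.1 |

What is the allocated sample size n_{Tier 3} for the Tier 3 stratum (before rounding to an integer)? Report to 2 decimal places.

Neyman allocation: nₕ = n·NₕSₕ / Σⱼ NⱼSⱼ.
Σ NⱼSⱼ = 7660·3.4 + 4372·10.1 = 70201.2.
n_{Tier 3} = 300·4372·10.1 / 70201.2 = 188.70.

188.70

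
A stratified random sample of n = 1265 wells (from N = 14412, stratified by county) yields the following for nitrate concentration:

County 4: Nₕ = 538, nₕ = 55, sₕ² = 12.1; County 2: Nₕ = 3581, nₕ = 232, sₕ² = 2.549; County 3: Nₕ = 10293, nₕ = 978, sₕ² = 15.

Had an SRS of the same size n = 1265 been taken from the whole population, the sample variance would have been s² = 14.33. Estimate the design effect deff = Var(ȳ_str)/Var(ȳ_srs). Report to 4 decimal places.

0.7732

Var(ȳ_str) = Σ Wₕ²(1−fₕ)sₕ²/nₕ with Wₕ = Nₕ/14412:
  County 4: (538/14412)²·(1−55/538)·12.1/55 = 2.7523495 × 10^-4
  County 2: (3581/14412)²·(1−232/3581)·2.549/232 = 6.3438486 × 10^-4
  County 3: (10293/14412)²·(1−978/10293)·15/978 = 0.0070799262
  → Var(ȳ_str) = 0.007989546.
Var(ȳ_srs) = (1 − 1265/14412)·14.33/1265 = 0.010333753.
deff = 0.007989546 / 0.010333753 = 0.7732.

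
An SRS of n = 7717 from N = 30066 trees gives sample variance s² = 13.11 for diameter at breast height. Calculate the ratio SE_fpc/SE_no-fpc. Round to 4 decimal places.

0.8622

f = n/N = 7717/30066 = 0.25666866.
SE_no-fpc = √(s²/n) = 0.041217068; SE_fpc = √((1−f)s²/n) = 0.035535982.
Ratio = √(1−f) = 0.86216665.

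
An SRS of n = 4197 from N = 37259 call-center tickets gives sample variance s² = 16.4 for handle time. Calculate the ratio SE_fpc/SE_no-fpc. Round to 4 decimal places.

f = n/N = 4197/37259 = 0.11264392.
SE_no-fpc = √(s²/n) = 0.062510423; SE_fpc = √((1−f)s²/n) = 0.058884556.
Ratio = √(1−f) = 0.94199579.

0.9420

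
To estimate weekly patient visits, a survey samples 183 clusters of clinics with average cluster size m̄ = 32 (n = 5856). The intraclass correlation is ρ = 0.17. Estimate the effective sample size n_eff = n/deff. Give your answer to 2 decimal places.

deff = 1 + (32 − 1)·0.17 = 1 + 5.27 = 6.27.
n_eff = 5856 / 6.27 = 933.97.

933.97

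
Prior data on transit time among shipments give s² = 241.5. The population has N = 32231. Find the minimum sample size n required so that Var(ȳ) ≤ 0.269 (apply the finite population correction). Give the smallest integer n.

Without fpc, n₀ = s²/D = 241.5/0.269 = 897.7695.
With fpc, (1 − n/N)·s²/n ≤ D requires n ≥ n₀/(1 + n₀/N) = 897.7695/(1 + 897.7695/32231) = 873.4405.
Rounding up, n = 874.

874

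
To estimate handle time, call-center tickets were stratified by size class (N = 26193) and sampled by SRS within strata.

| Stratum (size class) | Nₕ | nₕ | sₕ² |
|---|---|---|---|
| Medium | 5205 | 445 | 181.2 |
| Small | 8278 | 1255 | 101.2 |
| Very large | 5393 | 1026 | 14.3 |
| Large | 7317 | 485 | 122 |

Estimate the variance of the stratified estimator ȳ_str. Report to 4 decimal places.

0.0403

Var(ȳ_str) = Σₕ Wₕ²(1 − fₕ)sₕ²/nₕ with Wₕ = Nₕ/N, N = 26193.
Medium: Wₕ = 0.19871721; term = 0.19871721²·(1 − 0.08549472)·181.2/445 = 0.014704673.
Small: Wₕ = 0.31603864; term = 0.31603864²·(1 − 0.15160667)·101.2/1255 = 0.0068330467.
Very large: Wₕ = 0.20589470; term = 0.20589470²·(1 − 0.19024662)·14.3/1026 = 4.7844476 × 10^-4.
Large: Wₕ = 0.27934944; term = 0.27934944²·(1 − 0.06628400)·122/485 = 0.018328567.
Sum = 0.040344731.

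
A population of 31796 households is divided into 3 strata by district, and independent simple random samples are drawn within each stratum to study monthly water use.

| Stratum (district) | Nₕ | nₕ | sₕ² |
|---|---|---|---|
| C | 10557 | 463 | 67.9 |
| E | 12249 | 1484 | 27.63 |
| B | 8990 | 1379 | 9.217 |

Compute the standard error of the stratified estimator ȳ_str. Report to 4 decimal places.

Var(ȳ_str) = Σₕ Wₕ²(1 − fₕ)sₕ²/nₕ with Wₕ = Nₕ/N, N = 31796.
C: Wₕ = 0.33202290; term = 0.33202290²·(1 − 0.04385716)·67.9/463 = 0.015457798.
E: Wₕ = 0.38523714; term = 0.38523714²·(1 − 0.12115275)·27.63/1484 = 0.0024283802.
B: Wₕ = 0.28273997; term = 0.28273997²·(1 − 0.15339266)·9.217/1379 = 4.5235746 × 10^-4.
Sum = 0.018338536.
SE = √(0.018338536) = 0.1354.

0.1354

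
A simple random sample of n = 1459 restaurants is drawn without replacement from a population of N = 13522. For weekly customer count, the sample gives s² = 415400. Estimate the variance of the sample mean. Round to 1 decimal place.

Under SRS without replacement, Var(ȳ) = (1 − f)·s²/n with f = n/N = 1459/13522 = 0.10789824.
Var(ȳ) = (1 − 0.10789824)·415400/1459 = 0.89210176·284.71556 = 253.99525.

254.0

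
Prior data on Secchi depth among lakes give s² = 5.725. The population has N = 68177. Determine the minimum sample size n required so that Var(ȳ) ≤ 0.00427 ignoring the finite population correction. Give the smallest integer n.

1341

Without fpc, n₀ = s²/D = 5.725/0.00427 = 1340.7494.
Rounding up, n = 1341.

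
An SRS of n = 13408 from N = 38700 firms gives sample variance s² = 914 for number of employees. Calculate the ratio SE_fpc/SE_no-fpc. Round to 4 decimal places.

f = n/N = 13408/38700 = 0.34645995.
SE_no-fpc = √(s²/n) = 0.26109052; SE_fpc = √((1−f)s²/n) = 0.21107034.
Ratio = √(1−f) = 0.80841824.

0.8084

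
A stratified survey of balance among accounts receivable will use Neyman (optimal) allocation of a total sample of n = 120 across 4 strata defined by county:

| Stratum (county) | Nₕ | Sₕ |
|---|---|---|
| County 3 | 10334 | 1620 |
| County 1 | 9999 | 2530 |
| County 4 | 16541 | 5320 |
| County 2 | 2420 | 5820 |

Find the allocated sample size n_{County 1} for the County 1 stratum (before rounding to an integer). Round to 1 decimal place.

Neyman allocation: nₕ = n·NₕSₕ / Σⱼ NⱼSⱼ.
Σ NⱼSⱼ = 10334·1620 + 9999·2530 + 16541·5320 + 2420·5820 = 1.4412107 × 10^8.
n_{County 1} = 120·9999·2530 / (1.4412107 × 10^8) = 21.1.

21.1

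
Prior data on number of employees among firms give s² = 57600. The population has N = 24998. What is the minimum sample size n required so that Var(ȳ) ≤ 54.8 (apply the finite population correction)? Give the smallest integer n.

Without fpc, n₀ = s²/D = 57600/54.8 = 1051.0949.
With fpc, (1 − n/N)·s²/n ≤ D requires n ≥ n₀/(1 + n₀/N) = 1051.0949/(1 + 1051.0949/24998) = 1008.6827.
Rounding up, n = 1009.

1009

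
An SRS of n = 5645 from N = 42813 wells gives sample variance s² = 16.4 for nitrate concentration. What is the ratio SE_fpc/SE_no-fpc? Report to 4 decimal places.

0.9317

f = n/N = 5645/42813 = 0.13185247.
SE_no-fpc = √(s²/n) = 0.053900147; SE_fpc = √((1−f)s²/n) = 0.050221157.
Ratio = √(1−f) = 0.93174435.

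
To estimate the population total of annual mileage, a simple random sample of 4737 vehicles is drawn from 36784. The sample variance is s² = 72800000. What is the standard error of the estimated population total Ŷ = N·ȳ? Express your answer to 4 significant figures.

4.256 × 10^6

Var(Ŷ) = N²·Var(ȳ) = N²·(1 − n/N)·s²/n.
f = 4737/36784 = 0.12877882; Var(ȳ) = 0.87122118·72800000/4737 = 13389.255.
Var(Ŷ) = 36784² · 13389.255 = 1.8116501 × 10^13.
SE(Ŷ) = √(1.8116501 × 10^13) = 4.256 × 10^6.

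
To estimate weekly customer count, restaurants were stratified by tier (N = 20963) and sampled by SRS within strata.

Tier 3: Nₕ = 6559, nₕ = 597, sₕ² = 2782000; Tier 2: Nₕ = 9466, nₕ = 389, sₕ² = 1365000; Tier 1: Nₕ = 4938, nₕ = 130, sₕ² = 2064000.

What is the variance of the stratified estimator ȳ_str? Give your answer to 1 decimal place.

1958.5

Var(ȳ_str) = Σₕ Wₕ²(1 − fₕ)sₕ²/nₕ with Wₕ = Nₕ/N, N = 20963.
Tier 3: Wₕ = 0.31288461; term = 0.31288461²·(1 − 0.09101997)·2782000/597 = 414.67278.
Tier 2: Wₕ = 0.45155751; term = 0.45155751²·(1 − 0.04109444)·1365000/389 = 686.0962.
Tier 1: Wₕ = 0.23555789; term = 0.23555789²·(1 − 0.02632645)·2064000/130 = 857.77822.
Sum = 1958.5472.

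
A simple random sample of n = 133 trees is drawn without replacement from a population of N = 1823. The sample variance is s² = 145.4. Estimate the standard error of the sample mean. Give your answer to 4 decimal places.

Under SRS without replacement, Var(ȳ) = (1 − f)·s²/n with f = n/N = 133/1823 = 0.07295666.
Var(ȳ) = (1 − 0.07295666)·145.4/133 = 0.92704334·1.0932331 = 1.0134744.
SE(ȳ) = √(1.0134744) = 1.0067.

1.0067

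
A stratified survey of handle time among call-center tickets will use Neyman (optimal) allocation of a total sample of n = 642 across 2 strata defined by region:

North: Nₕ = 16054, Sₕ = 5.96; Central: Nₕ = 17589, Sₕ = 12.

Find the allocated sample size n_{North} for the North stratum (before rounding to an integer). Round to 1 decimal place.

Neyman allocation: nₕ = n·NₕSₕ / Σⱼ NⱼSⱼ.
Σ NⱼSⱼ = 16054·5.96 + 17589·12 = 306749.84.
n_{North} = 642·16054·5.96 / 306749.84 = 200.3.

200.3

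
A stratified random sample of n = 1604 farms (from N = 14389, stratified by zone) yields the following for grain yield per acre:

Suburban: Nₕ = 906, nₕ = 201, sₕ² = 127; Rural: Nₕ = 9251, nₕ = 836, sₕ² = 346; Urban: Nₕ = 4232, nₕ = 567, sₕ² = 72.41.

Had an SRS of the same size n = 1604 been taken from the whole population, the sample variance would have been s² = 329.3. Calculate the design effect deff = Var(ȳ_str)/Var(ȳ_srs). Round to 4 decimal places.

0.9162

Var(ȳ_str) = Σ Wₕ²(1−fₕ)sₕ²/nₕ with Wₕ = Nₕ/14389:
  Suburban: (906/14389)²·(1−201/906)·127/201 = 0.001949233
  Rural: (9251/14389)²·(1−836/9251)·346/836 = 0.15561498
  Urban: (4232/14389)²·(1−567/4232)·72.41/567 = 0.0095669587
  → Var(ȳ_str) = 0.16713117.
Var(ȳ_srs) = (1 − 1604/14389)·329.3/1604 = 0.18241371.
deff = 0.16713117 / 0.18241371 = 0.9162.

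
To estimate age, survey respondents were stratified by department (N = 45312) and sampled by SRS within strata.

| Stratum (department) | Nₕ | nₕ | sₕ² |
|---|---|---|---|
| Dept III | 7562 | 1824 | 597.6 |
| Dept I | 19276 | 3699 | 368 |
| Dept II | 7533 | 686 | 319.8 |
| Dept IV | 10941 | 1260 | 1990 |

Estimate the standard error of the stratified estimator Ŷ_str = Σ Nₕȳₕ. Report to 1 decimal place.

Var(Ŷ_str) = Σₕ Nₕ²(1 − fₕ)sₕ²/nₕ.
Dept III: 7562²·(1 − 1824/7562)·597.6/1824 = 1.4216182 × 10^7.
Dept I: 19276²·(1 − 3699/19276)·368/3699 = 2.9871995 × 10^7.
Dept II: 7533²·(1 − 686/7533)·319.8/686 = 2.4044881 × 10^7.
Dept IV: 10941²·(1 − 1260/10941)·1990/1260 = 1.6728607 × 10^8.
Sum = 2.3541913 × 10^8.
SE = √(2.3541913 × 10^8) = 15343.4.

15343.4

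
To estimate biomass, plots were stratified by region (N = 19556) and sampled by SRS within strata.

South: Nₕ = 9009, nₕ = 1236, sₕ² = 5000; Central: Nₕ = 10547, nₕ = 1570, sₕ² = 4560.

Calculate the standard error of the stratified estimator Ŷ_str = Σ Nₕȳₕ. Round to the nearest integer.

Var(Ŷ_str) = Σₕ Nₕ²(1 − fₕ)sₕ²/nₕ.
South: 9009²·(1 − 1236/9009)·5000/1236 = 2.8328057 × 10^8.
Central: 10547²·(1 − 1570/10547)·4560/1570 = 2.7499536 × 10^8.
Sum = 5.5827593 × 10^8.
SE = √(5.5827593 × 10^8) = 23628.

23628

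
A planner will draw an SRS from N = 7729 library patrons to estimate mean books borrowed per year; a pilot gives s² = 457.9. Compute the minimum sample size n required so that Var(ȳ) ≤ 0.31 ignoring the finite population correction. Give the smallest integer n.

1478

Without fpc, n₀ = s²/D = 457.9/0.31 = 1477.0968.
Rounding up, n = 1478.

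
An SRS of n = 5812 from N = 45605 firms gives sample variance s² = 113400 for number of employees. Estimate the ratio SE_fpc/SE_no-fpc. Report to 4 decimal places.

0.9341

f = n/N = 5812/45605 = 0.12744217.
SE_no-fpc = √(s²/n) = 4.417166; SE_fpc = √((1−f)s²/n) = 4.1261103.
Ratio = √(1−f) = 0.93410804.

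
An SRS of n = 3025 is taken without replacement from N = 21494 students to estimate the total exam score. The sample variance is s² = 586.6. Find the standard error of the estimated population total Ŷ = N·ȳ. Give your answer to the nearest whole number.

8774

Var(Ŷ) = N²·Var(ȳ) = N²·(1 − n/N)·s²/n.
f = 3025/21494 = 0.14073695; Var(ȳ) = 0.85926305·586.6/3025 = 0.16662602.
Var(Ŷ) = 21494² · 0.16662602 = 7.6979894 × 10^7.
SE(Ŷ) = √(7.6979894 × 10^7) = 8774.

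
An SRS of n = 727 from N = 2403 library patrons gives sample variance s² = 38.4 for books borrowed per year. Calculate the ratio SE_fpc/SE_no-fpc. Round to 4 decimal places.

f = n/N = 727/2403 = 0.30253849.
SE_no-fpc = √(s²/n) = 0.2298256; SE_fpc = √((1−f)s²/n) = 0.19193692.
Ratio = √(1−f) = 0.83514161.

0.8351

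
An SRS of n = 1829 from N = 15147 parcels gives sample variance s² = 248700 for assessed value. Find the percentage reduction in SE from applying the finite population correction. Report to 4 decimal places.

f = n/N = 1829/15147 = 0.12074998.
SE_no-fpc = √(s²/n) = 11.660872; SE_fpc = √((1−f)s²/n) = 10.934206.
Ratio = √(1−f) = 0.93768332. Reduction = 100·(1 − 0.93768332) = 6.2317%.

6.2317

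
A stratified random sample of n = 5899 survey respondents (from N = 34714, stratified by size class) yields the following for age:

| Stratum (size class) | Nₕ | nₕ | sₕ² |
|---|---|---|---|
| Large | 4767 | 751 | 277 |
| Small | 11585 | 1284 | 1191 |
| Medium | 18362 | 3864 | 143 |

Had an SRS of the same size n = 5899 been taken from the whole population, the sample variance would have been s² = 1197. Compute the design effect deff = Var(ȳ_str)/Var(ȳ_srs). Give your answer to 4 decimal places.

Var(ȳ_str) = Σ Wₕ²(1−fₕ)sₕ²/nₕ with Wₕ = Nₕ/34714:
  Large: (4767/34714)²·(1−751/4767)·277/751 = 0.0058596189
  Small: (11585/34714)²·(1−1284/11585)·1191/1284 = 0.091857124
  Medium: (18362/34714)²·(1−3864/18362)·143/3864 = 0.0081755632
  → Var(ȳ_str) = 0.10589231.
Var(ȳ_srs) = (1 − 5899/34714)·1197/5899 = 0.16843398.
deff = 0.10589231 / 0.16843398 = 0.6287.

0.6287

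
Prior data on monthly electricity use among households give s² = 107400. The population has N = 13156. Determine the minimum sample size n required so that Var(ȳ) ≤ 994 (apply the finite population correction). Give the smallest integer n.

108

Without fpc, n₀ = s²/D = 107400/994 = 108.0483.
With fpc, (1 − n/N)·s²/n ≤ D requires n ≥ n₀/(1 + n₀/N) = 108.0483/(1 + 108.0483/13156) = 107.1681.
Rounding up, n = 108.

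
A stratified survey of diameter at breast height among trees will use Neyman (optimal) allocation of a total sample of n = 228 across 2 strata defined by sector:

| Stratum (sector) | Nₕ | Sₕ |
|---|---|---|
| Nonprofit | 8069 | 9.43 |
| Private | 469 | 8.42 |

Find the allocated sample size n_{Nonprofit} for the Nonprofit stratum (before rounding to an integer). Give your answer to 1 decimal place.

Neyman allocation: nₕ = n·NₕSₕ / Σⱼ NⱼSⱼ.
Σ NⱼSⱼ = 8069·9.43 + 469·8.42 = 80039.65.
n_{Nonprofit} = 228·8069·9.43 / 80039.65 = 216.8.

216.8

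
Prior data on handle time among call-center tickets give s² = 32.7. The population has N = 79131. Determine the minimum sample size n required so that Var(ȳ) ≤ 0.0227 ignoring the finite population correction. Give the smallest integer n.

1441

Without fpc, n₀ = s²/D = 32.7/0.0227 = 1440.5286.
Rounding up, n = 1441.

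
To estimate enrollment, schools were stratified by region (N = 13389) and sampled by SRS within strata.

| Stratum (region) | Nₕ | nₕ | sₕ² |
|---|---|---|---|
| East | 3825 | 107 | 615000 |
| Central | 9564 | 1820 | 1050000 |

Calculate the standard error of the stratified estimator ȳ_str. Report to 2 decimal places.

26.35

Var(ȳ_str) = Σₕ Wₕ²(1 − fₕ)sₕ²/nₕ with Wₕ = Nₕ/N, N = 13389.
East: Wₕ = 0.28568228; term = 0.28568228²·(1 − 0.02797386)·615000/107 = 455.96959.
Central: Wₕ = 0.71431772; term = 0.71431772²·(1 − 0.19029695)·1050000/1820 = 238.35625.
Sum = 694.32584.
SE = √(694.32584) = 26.35.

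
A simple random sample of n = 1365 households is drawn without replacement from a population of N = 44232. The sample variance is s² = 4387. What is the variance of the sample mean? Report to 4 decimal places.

3.1147

Under SRS without replacement, Var(ȳ) = (1 − f)·s²/n with f = n/N = 1365/44232 = 0.03086001.
Var(ȳ) = (1 − 0.03086001)·4387/1365 = 0.96913999·3.2139194 = 3.1147378.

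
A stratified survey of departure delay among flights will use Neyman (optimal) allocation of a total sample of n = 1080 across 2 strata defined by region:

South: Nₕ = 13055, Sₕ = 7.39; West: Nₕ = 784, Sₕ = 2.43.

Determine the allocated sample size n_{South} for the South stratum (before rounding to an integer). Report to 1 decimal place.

Neyman allocation: nₕ = n·NₕSₕ / Σⱼ NⱼSⱼ.
Σ NⱼSⱼ = 13055·7.39 + 784·2.43 = 98381.57.
n_{South} = 1080·13055·7.39 / 98381.57 = 1059.1.

1059.1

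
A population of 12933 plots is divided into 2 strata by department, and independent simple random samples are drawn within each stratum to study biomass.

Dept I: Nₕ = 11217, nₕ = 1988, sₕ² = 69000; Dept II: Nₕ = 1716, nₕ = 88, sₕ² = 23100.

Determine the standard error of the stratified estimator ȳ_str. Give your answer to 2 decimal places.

Var(ȳ_str) = Σₕ Wₕ²(1 − fₕ)sₕ²/nₕ with Wₕ = Nₕ/N, N = 12933.
Dept I: Wₕ = 0.86731617; term = 0.86731617²·(1 − 0.17723099)·69000/1988 = 21.481545.
Dept II: Wₕ = 0.13268383; term = 0.13268383²·(1 − 0.05128205)·23100/88 = 4.3843219.
Sum = 25.865867.
SE = √(25.865867) = 5.09.

5.09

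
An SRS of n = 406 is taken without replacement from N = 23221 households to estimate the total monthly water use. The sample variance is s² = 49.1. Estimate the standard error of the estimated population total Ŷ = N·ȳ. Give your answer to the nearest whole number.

Var(Ŷ) = N²·Var(ȳ) = N²·(1 − n/N)·s²/n.
f = 406/23221 = 0.01748417; Var(ȳ) = 0.98251583·49.1/406 = 0.1188215.
Var(Ŷ) = 23221² · 0.1188215 = 6.4070316 × 10^7.
SE(Ŷ) = √(6.4070316 × 10^7) = 8004.

8004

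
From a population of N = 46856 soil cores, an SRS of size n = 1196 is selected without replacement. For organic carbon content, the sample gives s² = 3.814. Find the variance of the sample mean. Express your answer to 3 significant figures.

0.00311

Under SRS without replacement, Var(ȳ) = (1 − f)·s²/n with f = n/N = 1196/46856 = 0.02552501.
Var(ȳ) = (1 − 0.02552501)·3.814/1196 = 0.97447499·0.0031889632 = 0.0031075649.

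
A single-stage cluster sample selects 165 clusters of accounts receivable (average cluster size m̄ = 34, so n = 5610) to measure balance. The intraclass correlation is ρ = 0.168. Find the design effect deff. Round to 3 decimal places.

6.544

deff = 1 + (34 − 1)·0.168 = 1 + 5.544 = 6.544.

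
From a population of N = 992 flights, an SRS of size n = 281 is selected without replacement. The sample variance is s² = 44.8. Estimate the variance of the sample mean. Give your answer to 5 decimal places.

0.11427

Under SRS without replacement, Var(ȳ) = (1 − f)·s²/n with f = n/N = 281/992 = 0.28326613.
Var(ȳ) = (1 − 0.28326613)·44.8/281 = 0.71673387·0.1594306 = 0.11426931.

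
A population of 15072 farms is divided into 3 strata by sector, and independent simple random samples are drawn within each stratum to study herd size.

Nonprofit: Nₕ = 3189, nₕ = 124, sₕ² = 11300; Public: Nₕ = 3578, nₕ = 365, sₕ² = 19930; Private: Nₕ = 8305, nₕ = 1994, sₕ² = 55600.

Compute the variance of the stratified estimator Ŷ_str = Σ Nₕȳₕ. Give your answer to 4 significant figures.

2.980 × 10^9

Var(Ŷ_str) = Σₕ Nₕ²(1 − fₕ)sₕ²/nₕ.
Nonprofit: 3189²·(1 − 124/3189)·11300/124 = 8.9072113 × 10^8.
Public: 3578²·(1 − 365/3578)·19930/365 = 6.2771932 × 10^8.
Private: 8305²·(1 − 1994/8305)·55600/1994 = 1.4614618 × 10^9.
Sum = 2.9799023 × 10^9.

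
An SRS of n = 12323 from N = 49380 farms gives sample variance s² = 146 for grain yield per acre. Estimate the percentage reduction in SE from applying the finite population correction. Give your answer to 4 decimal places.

13.3717

f = n/N = 12323/49380 = 0.24955448.
SE_no-fpc = √(s²/n) = 0.10884744; SE_fpc = √((1−f)s²/n) = 0.094292639.
Ratio = √(1−f) = 0.86628259. Reduction = 100·(1 − 0.86628259) = 13.3717%.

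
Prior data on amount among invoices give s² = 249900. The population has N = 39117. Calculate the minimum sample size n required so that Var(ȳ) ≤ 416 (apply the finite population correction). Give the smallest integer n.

Without fpc, n₀ = s²/D = 249900/416 = 600.7212.
With fpc, (1 − n/N)·s²/n ≤ D requires n ≥ n₀/(1 + n₀/N) = 600.7212/(1 + 600.7212/39117) = 591.6354.
Rounding up, n = 592.

592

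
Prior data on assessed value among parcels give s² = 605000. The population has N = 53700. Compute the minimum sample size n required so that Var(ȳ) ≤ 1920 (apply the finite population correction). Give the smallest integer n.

314

Without fpc, n₀ = s²/D = 605000/1920 = 315.1042.
With fpc, (1 − n/N)·s²/n ≤ D requires n ≥ n₀/(1 + n₀/N) = 315.1042/(1 + 315.1042/53700) = 313.2660.
Rounding up, n = 314.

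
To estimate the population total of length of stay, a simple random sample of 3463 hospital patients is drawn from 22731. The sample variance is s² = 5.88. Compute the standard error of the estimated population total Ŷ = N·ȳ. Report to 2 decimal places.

862.36

Var(Ŷ) = N²·Var(ȳ) = N²·(1 − n/N)·s²/n.
f = 3463/22731 = 0.15234702; Var(ȳ) = 0.84765298·5.88/3463 = 0.0014392722.
Var(Ŷ) = 22731² · 0.0014392722 = 743669.59.
SE(Ŷ) = √(743669.59) = 862.36.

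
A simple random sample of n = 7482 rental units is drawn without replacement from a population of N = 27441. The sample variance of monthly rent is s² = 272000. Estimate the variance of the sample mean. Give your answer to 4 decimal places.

Under SRS without replacement, Var(ȳ) = (1 − f)·s²/n with f = n/N = 7482/27441 = 0.27265770.
Var(ȳ) = (1 − 0.27265770)·272000/7482 = 0.72734230·36.353916 = 26.441741.

26.4417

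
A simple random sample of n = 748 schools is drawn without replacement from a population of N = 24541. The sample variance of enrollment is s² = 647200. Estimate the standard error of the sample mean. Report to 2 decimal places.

28.96

Under SRS without replacement, Var(ȳ) = (1 − f)·s²/n with f = n/N = 748/24541 = 0.03047961.
Var(ȳ) = (1 − 0.03047961)·647200/748 = 0.96952039·865.24064 = 838.86845.
SE(ȳ) = √(838.86845) = 28.96.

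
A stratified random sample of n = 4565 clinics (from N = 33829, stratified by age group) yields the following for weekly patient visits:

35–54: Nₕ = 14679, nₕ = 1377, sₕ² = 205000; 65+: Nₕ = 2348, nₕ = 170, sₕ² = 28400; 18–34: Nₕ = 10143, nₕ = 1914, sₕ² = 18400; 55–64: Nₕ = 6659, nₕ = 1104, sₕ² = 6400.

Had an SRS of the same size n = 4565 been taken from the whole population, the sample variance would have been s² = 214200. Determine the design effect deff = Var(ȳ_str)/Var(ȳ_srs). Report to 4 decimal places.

0.6661

Var(ȳ_str) = Σ Wₕ²(1−fₕ)sₕ²/nₕ with Wₕ = Nₕ/33829:
  35–54: (14679/33829)²·(1−1377/14679)·205000/1377 = 25.401246
  65+: (2348/33829)²·(1−170/2348)·28400/170 = 0.74652966
  18–34: (10143/33829)²·(1−1914/10143)·18400/1914 = 0.70115019
  55–64: (6659/33829)²·(1−1104/6659)·6400/1104 = 0.18738105
  → Var(ȳ_str) = 27.036307.
Var(ȳ_srs) = (1 − 4565/33829)·214200/4565 = 40.590389.
deff = 27.036307 / 40.590389 = 0.6661.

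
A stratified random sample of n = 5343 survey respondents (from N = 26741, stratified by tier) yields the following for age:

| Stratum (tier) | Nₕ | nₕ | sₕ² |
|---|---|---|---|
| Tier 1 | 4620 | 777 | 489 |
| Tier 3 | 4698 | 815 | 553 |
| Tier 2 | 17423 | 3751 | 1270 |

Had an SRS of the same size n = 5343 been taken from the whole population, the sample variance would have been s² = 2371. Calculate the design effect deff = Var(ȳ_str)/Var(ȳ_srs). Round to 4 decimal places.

0.4104

Var(ȳ_str) = Σ Wₕ²(1−fₕ)sₕ²/nₕ with Wₕ = Nₕ/26741:
  Tier 1: (4620/26741)²·(1−777/4620)·489/777 = 0.015625895
  Tier 3: (4698/26741)²·(1−815/4698)·553/815 = 0.017309823
  Tier 2: (17423/26741)²·(1−3751/17423)·1270/3751 = 0.1127863
  → Var(ȳ_str) = 0.14572202.
Var(ȳ_srs) = (1 − 5343/26741)·2371/5343 = 0.35509284.
deff = 0.14572202 / 0.35509284 = 0.4104.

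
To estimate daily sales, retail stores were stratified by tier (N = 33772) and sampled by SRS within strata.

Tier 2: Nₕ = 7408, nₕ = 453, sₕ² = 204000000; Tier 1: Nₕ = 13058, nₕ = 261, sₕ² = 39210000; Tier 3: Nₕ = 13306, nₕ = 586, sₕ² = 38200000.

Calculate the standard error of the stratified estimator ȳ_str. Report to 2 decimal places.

Var(ȳ_str) = Σₕ Wₕ²(1 − fₕ)sₕ²/nₕ with Wₕ = Nₕ/N, N = 33772.
Tier 2: Wₕ = 0.21935331; term = 0.21935331²·(1 − 0.06115011)·204000000/453 = 20343.071.
Tier 1: Wₕ = 0.38665166; term = 0.38665166²·(1 − 0.01998775)·39210000/261 = 22010.383.
Tier 3: Wₕ = 0.39399503; term = 0.39399503²·(1 − 0.04404028)·38200000/586 = 9673.5708.
Sum = 52027.025.
SE = √(52027.025) = 228.09.

228.09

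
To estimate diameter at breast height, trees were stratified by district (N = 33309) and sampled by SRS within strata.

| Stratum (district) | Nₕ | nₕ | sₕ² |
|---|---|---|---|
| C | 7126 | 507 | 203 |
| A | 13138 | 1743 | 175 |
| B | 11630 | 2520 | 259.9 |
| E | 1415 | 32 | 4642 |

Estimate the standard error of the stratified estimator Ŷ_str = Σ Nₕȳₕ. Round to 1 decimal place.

18130.7

Var(Ŷ_str) = Σₕ Nₕ²(1 − fₕ)sₕ²/nₕ.
C: 7126²·(1 − 507/7126)·203/507 = 1.8885404 × 10^7.
A: 13138²·(1 − 1743/13138)·175/1743 = 1.5030874 × 10^7.
B: 11630²·(1 − 2520/11630)·259.9/2520 = 1.0927073 × 10^7.
E: 1415²·(1 − 32/1415)·4642/32 = 2.8387933 × 10^8.
Sum = 3.2872268 × 10^8.
SE = √(3.2872268 × 10^8) = 18130.7.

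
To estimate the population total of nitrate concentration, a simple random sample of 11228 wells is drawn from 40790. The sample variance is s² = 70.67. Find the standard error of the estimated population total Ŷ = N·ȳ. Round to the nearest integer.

2755

Var(Ŷ) = N²·Var(ȳ) = N²·(1 − n/N)·s²/n.
f = 11228/40790 = 0.27526354; Var(ȳ) = 0.72473646·70.67/11228 = 0.0045615537.
Var(Ŷ) = 40790² · 0.0045615537 = 7.589623 × 10^6.
SE(Ŷ) = √(7.589623 × 10^6) = 2755.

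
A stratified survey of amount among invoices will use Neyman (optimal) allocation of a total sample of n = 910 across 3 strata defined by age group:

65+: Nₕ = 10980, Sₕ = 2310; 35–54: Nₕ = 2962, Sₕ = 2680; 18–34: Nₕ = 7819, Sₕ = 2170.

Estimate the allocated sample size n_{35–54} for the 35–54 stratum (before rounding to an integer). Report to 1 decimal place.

Neyman allocation: nₕ = n·NₕSₕ / Σⱼ NⱼSⱼ.
Σ NⱼSⱼ = 10980·2310 + 2962·2680 + 7819·2170 = 5.026919 × 10^7.
n_{35–54} = 910·2962·2680 / (5.026919 × 10^7) = 143.7.

143.7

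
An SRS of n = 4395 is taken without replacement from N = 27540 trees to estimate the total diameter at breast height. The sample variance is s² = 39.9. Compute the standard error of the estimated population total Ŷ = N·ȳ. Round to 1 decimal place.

Var(Ŷ) = N²·Var(ȳ) = N²·(1 − n/N)·s²/n.
f = 4395/27540 = 0.15958606; Var(ȳ) = 0.84041394·39.9/4395 = 0.0076296966.
Var(Ŷ) = 27540² · 0.0076296966 = 5.7867556 × 10^6.
SE(Ŷ) = √(5.7867556 × 10^6) = 2405.6.

2405.6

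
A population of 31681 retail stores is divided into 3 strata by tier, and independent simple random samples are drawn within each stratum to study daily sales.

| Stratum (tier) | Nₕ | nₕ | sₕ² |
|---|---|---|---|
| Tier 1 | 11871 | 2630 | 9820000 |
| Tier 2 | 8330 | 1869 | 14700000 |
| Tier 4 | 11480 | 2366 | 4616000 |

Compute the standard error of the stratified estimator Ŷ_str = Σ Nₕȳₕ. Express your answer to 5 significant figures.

1.0183 × 10^6

Var(Ŷ_str) = Σₕ Nₕ²(1 − fₕ)sₕ²/nₕ.
Tier 1: 11871²·(1 − 2630/11871)·9820000/2630 = 4.0960195 × 10^11.
Tier 2: 8330²·(1 − 1869/8330)·14700000/1869 = 4.2330439 × 10^11.
Tier 4: 11480²·(1 − 2366/11480)·4616000/2366 = 2.0412771 × 10^11.
Sum = 1.0370341 × 10^12.
SE = √(1.0370341 × 10^12) = 1.0183 × 10^6.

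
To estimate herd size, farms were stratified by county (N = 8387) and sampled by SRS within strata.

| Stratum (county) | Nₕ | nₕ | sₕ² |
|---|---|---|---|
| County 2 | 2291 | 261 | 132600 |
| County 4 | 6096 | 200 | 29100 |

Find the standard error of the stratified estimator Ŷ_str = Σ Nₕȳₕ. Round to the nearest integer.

Var(Ŷ_str) = Σₕ Nₕ²(1 − fₕ)sₕ²/nₕ.
County 2: 2291²·(1 − 261/2291)·132600/261 = 2.3627847 × 10^9.
County 4: 6096²·(1 − 200/6096)·29100/200 = 5.2295633 × 10^9.
Sum = 7.592348 × 10^9.
SE = √(7.592348 × 10^9) = 87134.

87134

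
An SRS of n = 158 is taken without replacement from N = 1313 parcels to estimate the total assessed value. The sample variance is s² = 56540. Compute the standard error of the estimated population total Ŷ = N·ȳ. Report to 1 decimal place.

23295.5

Var(Ŷ) = N²·Var(ȳ) = N²·(1 − n/N)·s²/n.
f = 158/1313 = 0.12033511; Var(ȳ) = 0.87966489·56540/158 = 314.78641.
Var(Ŷ) = 1313² · 314.78641 = 5.4268201 × 10^8.
SE(Ŷ) = √(5.4268201 × 10^8) = 23295.5.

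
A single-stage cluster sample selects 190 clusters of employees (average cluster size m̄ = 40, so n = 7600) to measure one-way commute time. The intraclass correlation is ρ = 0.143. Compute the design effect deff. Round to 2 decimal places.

6.58

deff = 1 + (40 − 1)·0.143 = 1 + 5.577 = 6.577.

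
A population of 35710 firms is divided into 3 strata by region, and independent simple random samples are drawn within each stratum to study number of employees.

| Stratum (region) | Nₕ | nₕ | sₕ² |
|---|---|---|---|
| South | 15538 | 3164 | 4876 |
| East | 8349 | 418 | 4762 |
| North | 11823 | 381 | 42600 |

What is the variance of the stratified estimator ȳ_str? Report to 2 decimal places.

12.69

Var(ȳ_str) = Σₕ Wₕ²(1 − fₕ)sₕ²/nₕ with Wₕ = Nₕ/N, N = 35710.
South: Wₕ = 0.43511621; term = 0.43511621²·(1 − 0.20362981)·4876/3164 = 0.23235539.
East: Wₕ = 0.23380006; term = 0.23380006²·(1 − 0.05006588)·4762/418 = 0.59155594.
North: Wₕ = 0.33108373; term = 0.33108373²·(1 − 0.03222532)·42600/381 = 11.861362.
Sum = 12.685273.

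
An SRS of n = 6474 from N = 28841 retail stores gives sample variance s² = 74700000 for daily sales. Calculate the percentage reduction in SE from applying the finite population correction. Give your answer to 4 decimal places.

11.9359

f = n/N = 6474/28841 = 0.22447211.
SE_no-fpc = √(s²/n) = 107.41723; SE_fpc = √((1−f)s²/n) = 94.595977.
Ratio = √(1−f) = 0.88064062. Reduction = 100·(1 − 0.88064062) = 11.9359%.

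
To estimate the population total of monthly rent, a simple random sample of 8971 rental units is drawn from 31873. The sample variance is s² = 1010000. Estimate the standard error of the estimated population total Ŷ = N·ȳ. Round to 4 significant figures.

286700

Var(Ŷ) = N²·Var(ȳ) = N²·(1 − n/N)·s²/n.
f = 8971/31873 = 0.28146080; Var(ȳ) = 0.71853920·1010000/8971 = 80.896733.
Var(Ŷ) = 31873² · 80.896733 = 8.2182031 × 10^10.
SE(Ŷ) = √(8.2182031 × 10^10) = 286700.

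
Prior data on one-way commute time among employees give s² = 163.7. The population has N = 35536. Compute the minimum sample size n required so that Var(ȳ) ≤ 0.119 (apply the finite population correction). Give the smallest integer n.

Without fpc, n₀ = s²/D = 163.7/0.119 = 1375.6303.
With fpc, (1 − n/N)·s²/n ≤ D requires n ≥ n₀/(1 + n₀/N) = 1375.6303/(1 + 1375.6303/35536) = 1324.3630.
Rounding up, n = 1325.

1325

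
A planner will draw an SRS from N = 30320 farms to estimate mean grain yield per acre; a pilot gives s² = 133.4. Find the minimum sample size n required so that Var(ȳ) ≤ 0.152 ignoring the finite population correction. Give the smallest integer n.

Without fpc, n₀ = s²/D = 133.4/0.152 = 877.6316.
Rounding up, n = 878.

878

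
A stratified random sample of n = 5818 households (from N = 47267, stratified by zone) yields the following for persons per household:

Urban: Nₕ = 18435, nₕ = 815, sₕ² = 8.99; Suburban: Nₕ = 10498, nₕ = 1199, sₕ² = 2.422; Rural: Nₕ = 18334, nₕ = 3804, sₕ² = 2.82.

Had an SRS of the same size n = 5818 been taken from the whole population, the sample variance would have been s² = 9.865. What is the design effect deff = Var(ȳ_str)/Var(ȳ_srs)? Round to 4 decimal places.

Var(ȳ_str) = Σ Wₕ²(1−fₕ)sₕ²/nₕ with Wₕ = Nₕ/47267:
  Urban: (18435/47267)²·(1−815/18435)·8.99/815 = 0.001603744
  Suburban: (10498/47267)²·(1−1199/10498)·2.422/1199 = 8.8263612 × 10^-5
  Rural: (18334/47267)²·(1−3804/18334)·2.82/3804 = 8.8392489 × 10^-5
  → Var(ȳ_str) = 0.0017804001.
Var(ȳ_srs) = (1 − 5818/47267)·9.865/5818 = 0.0014868919.
deff = 0.0017804001 / 0.0014868919 = 1.1974.

1.1974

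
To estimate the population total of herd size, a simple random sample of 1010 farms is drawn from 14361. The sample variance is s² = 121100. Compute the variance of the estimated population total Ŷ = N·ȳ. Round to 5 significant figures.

Var(Ŷ) = N²·Var(ȳ) = N²·(1 − n/N)·s²/n.
f = 1010/14361 = 0.07032936; Var(ȳ) = 0.92967064·121100/1010 = 111.46843.
Var(Ŷ) = 14361² · 111.46843 = 2.2989062 × 10^10.

2.2989 × 10^10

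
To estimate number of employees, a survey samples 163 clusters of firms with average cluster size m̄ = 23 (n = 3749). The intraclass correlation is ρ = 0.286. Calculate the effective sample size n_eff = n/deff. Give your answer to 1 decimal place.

deff = 1 + (23 − 1)·0.286 = 1 + 6.292 = 7.292.
n_eff = 3749 / 7.292 = 514.1.

514.1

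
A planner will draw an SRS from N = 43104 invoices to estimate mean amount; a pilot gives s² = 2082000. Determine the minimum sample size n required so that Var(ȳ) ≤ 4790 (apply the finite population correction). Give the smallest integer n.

431

Without fpc, n₀ = s²/D = 2082000/4790 = 434.6555.
With fpc, (1 − n/N)·s²/n ≤ D requires n ≥ n₀/(1 + n₀/N) = 434.6555/(1 + 434.6555/43104) = 430.3162.
Rounding up, n = 431.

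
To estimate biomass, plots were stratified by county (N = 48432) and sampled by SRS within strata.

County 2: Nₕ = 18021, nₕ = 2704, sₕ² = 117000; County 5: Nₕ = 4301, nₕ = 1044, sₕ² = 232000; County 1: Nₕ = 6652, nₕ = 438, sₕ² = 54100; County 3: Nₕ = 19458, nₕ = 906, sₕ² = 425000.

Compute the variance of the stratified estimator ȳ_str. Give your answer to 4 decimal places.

80.7868

Var(ȳ_str) = Σₕ Wₕ²(1 − fₕ)sₕ²/nₕ with Wₕ = Nₕ/N, N = 48432.
County 2: Wₕ = 0.37208870; term = 0.37208870²·(1 − 0.15004717)·117000/2704 = 5.0917488.
County 5: Wₕ = 0.08880492; term = 0.08880492²·(1 − 0.24273425)·232000/1044 = 1.327119.
County 1: Wₕ = 0.13734721; term = 0.13734721²·(1 − 0.06584486)·54100/438 = 2.1766161.
County 3: Wₕ = 0.40175917; term = 0.40175917²·(1 − 0.04656183)·425000/906 = 72.1913.
Sum = 80.786784.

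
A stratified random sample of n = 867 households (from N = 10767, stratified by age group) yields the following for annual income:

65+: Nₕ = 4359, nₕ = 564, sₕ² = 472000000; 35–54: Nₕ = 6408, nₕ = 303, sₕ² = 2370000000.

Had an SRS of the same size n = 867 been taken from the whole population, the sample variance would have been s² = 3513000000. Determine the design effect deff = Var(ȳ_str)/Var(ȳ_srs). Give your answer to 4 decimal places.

0.7405

Var(ȳ_str) = Σ Wₕ²(1−fₕ)sₕ²/nₕ with Wₕ = Nₕ/10767:
  65+: (4359/10767)²·(1−564/4359)·472000000/564 = 119418.64
  35–54: (6408/10767)²·(1−303/6408)·2370000000/303 = 2.639517 × 10^6
  → Var(ȳ_str) = 2.7589356 × 10^6.
Var(ȳ_srs) = (1 − 867/10767)·3513000000/867 = 3.7256284 × 10^6.
deff = (2.7589356 × 10^6) / (3.7256284 × 10^6) = 0.7405.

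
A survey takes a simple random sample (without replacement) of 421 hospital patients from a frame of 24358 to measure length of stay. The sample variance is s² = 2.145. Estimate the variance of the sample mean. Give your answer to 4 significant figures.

Under SRS without replacement, Var(ȳ) = (1 − f)·s²/n with f = n/N = 421/24358 = 0.01728385.
Var(ȳ) = (1 − 0.01728385)·2.145/421 = 0.98271615·0.0050950119 = 0.0050069505.

0.005007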